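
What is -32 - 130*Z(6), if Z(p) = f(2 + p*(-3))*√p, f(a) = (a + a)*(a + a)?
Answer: -32 - 133120*√6 ≈ -3.2611e+5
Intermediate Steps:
f(a) = 4*a² (f(a) = (2*a)*(2*a) = 4*a²)
Z(p) = 4*√p*(2 - 3*p)² (Z(p) = (4*(2 + p*(-3))²)*√p = (4*(2 - 3*p)²)*√p = 4*√p*(2 - 3*p)²)
-32 - 130*Z(6) = -32 - 520*√6*(-2 + 3*6)² = -32 - 520*√6*(-2 + 18)² = -32 - 520*√6*16² = -32 - 520*√6*256 = -32 - 133120*√6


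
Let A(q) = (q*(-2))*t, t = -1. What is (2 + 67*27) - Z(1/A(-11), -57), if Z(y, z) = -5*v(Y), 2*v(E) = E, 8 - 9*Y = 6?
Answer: 16304/9 ≈ 1811.6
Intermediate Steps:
Y = 2/9 (Y = 8/9 - ⅑*6 = 8/9 - ⅔ = 2/9 ≈ 0.22222)
v(E) = E/2
A(q) = 2*q (A(q) = (q*(-2))*(-1) = -2*q*(-1) = 2*q)
Z(y, z) = -5/9 (Z(y, z) = -5*2/(2*9) = -5*⅑ = -5/9)
(2 + 67*27) - Z(1/A(-11), -57) = (2 + 67*27) - 1*(-5/9) = (2 + 1809) + 5/9 = 1811 + 5/9 = 16304/9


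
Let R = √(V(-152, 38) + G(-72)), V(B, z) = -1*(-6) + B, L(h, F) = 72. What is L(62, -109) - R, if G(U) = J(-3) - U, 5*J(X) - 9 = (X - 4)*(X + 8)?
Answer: 72 - 6*I*√55/5 ≈ 72.0 - 8.8994*I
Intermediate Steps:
J(X) = 9/5 + (-4 + X)*(8 + X)/5 (J(X) = 9/5 + ((X - 4)*(X + 8))/5 = 9/5 + ((-4 + X)*(8 + X))/5 = 9/5 + (-4 + X)*(8 + X)/5)
V(B, z) = 6 + B
G(U) = -26/5 - U (G(U) = (-23/5 + (⅕)*(-3)² + (⅘)*(-3)) - U = (-23/5 + (⅕)*9 - 12/5) - U = (-23/5 + 9/5 - 12/5) - U = -26/5 - U)
R = 6*I*√55/5 (R = √((6 - 152) + (-26/5 - 1*(-72))) = √(-146 + (-26/5 + 72)) = √(-146 + 334/5) = √(-396/5) = 6*I*√55/5 ≈ 8.8994*I)
L(62, -109) - R = 72 - 6*I*√55/5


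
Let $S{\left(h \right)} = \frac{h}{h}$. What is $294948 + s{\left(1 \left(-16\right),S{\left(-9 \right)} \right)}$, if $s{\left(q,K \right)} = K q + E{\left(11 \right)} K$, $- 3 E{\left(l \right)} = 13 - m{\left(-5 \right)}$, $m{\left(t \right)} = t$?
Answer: $294926$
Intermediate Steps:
$E{\left(l \right)} = -6$ ($E{\left(l \right)} = - \frac{13 - -5}{3} = - \frac{13 + 5}{3} = \left(- \frac{1}{3}\right) 18 = -6$)
$S{\left(h \right)} = 1$
$s{\left(q,K \right)} = - 6 K + K q$ ($s{\left(q,K \right)} = K q - 6 K = - 6 K + K q$)
$294948 + s{\left(1 \left(-16\right),S{\left(-9 \right)} \right)} = 294948 + 1 \left(-6 + 1 \left(-16\right)\right) = 294948 + 1 \left(-6 - 16\right) = 294948 + 1 \left(-22\right) = 294948 - 22 = 294926$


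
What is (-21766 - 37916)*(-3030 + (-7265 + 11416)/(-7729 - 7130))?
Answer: 895765566374/4953 ≈ 1.8085e+8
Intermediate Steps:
(-21766 - 37916)*(-3030 + (-7265 + 11416)/(-7729 - 7130)) = -59682*(-3030 + 4151/(-14859)) = -59682*(-3030 + 4151*(-1/14859)) = -59682*(-3030 - 4151/14859) = -59682*(-45026921/14859) = 895765566374/4953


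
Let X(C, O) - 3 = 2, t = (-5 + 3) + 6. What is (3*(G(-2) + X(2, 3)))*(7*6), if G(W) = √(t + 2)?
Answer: 630 + 126*√6 ≈ 938.64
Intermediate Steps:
t = 4 (t = -2 + 6 = 4)
X(C, O) = 5 (X(C, O) = 3 + 2 = 5)
G(W) = √6 (G(W) = √(4 + 2) = √6)
(3*(G(-2) + X(2, 3)))*(7*6) = (3*(√6 + 5))*(7*6) = (3*(5 + √6))*42 = (15 + 3*√6)*42 = 630 + 126*√6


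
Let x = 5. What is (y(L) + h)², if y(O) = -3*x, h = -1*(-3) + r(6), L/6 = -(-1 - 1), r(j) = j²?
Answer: 576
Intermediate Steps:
L = 12 (L = 6*(-(-1 - 1)) = 6*(-1*(-2)) = 6*2 = 12)
h = 39 (h = -1*(-3) + 6² = 3 + 36 = 39)
y(O) = -15 (y(O) = -3*5 = -15)
(y(L) + h)² = (-15 + 39)² = 24² = 576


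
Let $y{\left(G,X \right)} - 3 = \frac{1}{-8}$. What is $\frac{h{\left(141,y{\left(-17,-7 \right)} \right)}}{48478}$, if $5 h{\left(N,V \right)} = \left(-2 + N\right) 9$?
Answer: $\frac{1251}{242390} \approx 0.0051611$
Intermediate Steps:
$y{\left(G,X \right)} = \frac{23}{8}$ ($y{\left(G,X \right)} = 3 + \frac{1}{-8} = 3 - \frac{1}{8} = \frac{23}{8}$)
$h{\left(N,V \right)} = - \frac{18}{5} + \frac{9 N}{5}$ ($h{\left(N,V \right)} = \frac{\left(-2 + N\right) 9}{5} = \frac{-18 + 9 N}{5} = - \frac{18}{5} + \frac{9 N}{5}$)
$\frac{h{\left(141,y{\left(-17,-7 \right)} \right)}}{48478} = \frac{- \frac{18}{5} + \frac{9}{5} \cdot 141}{48478} = \left(- \frac{18}{5} + \frac{1269}{5}\right) \frac{1}{48478} = \frac{1251}{5} \cdot \frac{1}{48478} = \frac{1251}{242390}$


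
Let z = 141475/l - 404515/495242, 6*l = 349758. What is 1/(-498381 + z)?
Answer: -28869141906/14387785328285131 ≈ -2.0065e-6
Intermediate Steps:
l = 58293 (l = (1/6)*349758 = 58293)
z = 46483969055/28869141906 (z = 141475/58293 - 404515/495242 = 46483969055/28869141906 ≈ 1.6102)
1/(-498381 + z) = 1/(-498381 + 46483969055/28869141906) = 1/(-14387785328285131/28869141906) = -28869141906/14387785328285131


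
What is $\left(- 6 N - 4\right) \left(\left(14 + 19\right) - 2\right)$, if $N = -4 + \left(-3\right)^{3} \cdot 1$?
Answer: $5642$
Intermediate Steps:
$N = -31$ ($N = -4 - 27 = -31$)
$\left(- 6 N - 4\right) \left(\left(14 + 19\right) - 2\right) = \left(\left(-6\right) \left(-31\right) - 4\right) \left(\left(14 + 19\right) - 2\right) = \left(186 - 4\right) \left(33 - 2\right) = 182 \cdot 31 = 5642$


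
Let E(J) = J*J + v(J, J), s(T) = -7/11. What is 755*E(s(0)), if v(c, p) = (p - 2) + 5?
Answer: 252925/121 ≈ 2090.3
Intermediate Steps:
v(c, p) = 3 + p (v(c, p) = (-2 + p) + 5 = 3 + p)
s(T) = -7/11 (s(T) = -7*1/11 = -7/11)
E(J) = 3 + J + J² (E(J) = J*J + (3 + J) = J² + (3 + J) = 3 + J + J²)
755*E(s(0)) = 755*(3 - 7/11 + (-7/11)²) = 755*(3 - 7/11 + 49/121) = 755*(335/121) = 252925/121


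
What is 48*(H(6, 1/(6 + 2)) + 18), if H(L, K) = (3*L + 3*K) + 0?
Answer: 1746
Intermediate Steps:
H(L, K) = 3*K + 3*L (H(L, K) = (3*K + 3*L) + 0 = 3*K + 3*L)
48*(H(6, 1/(6 + 2)) + 18) = 48*((3/(6 + 2) + 3*6) + 18) = 48*((3/8 + 18) + 18) = 48*(147/8 + 18) = 48*(291/8) = 1746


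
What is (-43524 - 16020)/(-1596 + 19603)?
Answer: -59544/18007 ≈ -3.3067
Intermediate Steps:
(-43524 - 16020)/(-1596 + 19603) = -59544/18007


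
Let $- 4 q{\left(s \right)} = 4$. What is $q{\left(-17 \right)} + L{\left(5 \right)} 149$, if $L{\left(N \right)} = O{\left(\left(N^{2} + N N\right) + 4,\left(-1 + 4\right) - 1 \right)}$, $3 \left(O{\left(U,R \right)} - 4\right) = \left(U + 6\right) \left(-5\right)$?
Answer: $-14305$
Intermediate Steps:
$q{\left(s \right)} = -1$ ($q{\left(s \right)} = \left(- \frac{1}{4}\right) 4 = -1$)
$O{\left(U,R \right)} = -6 - \frac{5 U}{3}$ ($O{\left(U,R \right)} = 4 + \frac{\left(U + 6\right) \left(-5\right)}{3} = 4 + \frac{\left(6 + U\right) \left(-5\right)}{3} = 4 + \frac{-30 - 5 U}{3} = 4 - \left(10 + \frac{5 U}{3}\right) = -6 - \frac{5 U}{3}$)
$L{\left(N \right)} = - \frac{38}{3} - \frac{10 N^{2}}{3}$ ($L{\left(N \right)} = -6 - \frac{5 \left(\left(N^{2} + N N\right) + 4\right)}{3} = -6 - \frac{5 \left(\left(N^{2} + N^{2}\right) + 4\right)}{3} = -6 - \frac{5 \left(2 N^{2} + 4\right)}{3} = -6 - \frac{5 \left(4 + 2 N^{2}\right)}{3} = -6 - \left(\frac{20}{3} + \frac{10 N^{2}}{3}\right) = - \frac{38}{3} - \frac{10 N^{2}}{3}$)
$q{\left(-17 \right)} + L{\left(5 \right)} 149 = -1 + \left(- \frac{38}{3} - \frac{10 \cdot 5^{2}}{3}\right) 149 = -1 + \left(- \frac{38}{3} - \frac{250}{3}\right) 149 = -1 - 14304 = -14305$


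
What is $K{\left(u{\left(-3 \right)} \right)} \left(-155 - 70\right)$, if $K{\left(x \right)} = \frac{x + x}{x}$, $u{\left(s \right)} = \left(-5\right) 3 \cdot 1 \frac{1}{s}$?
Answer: $-450$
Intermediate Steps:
$u{\left(s \right)} = - \frac{15}{s}$
$K{\left(x \right)} = 2$ ($K{\left(x \right)} = \frac{2 x}{x} = 2$)
$K{\left(u{\left(-3 \right)} \right)} \left(-155 - 70\right) = 2 \left(-155 - 70\right) = 2 \left(-225\right) = -450$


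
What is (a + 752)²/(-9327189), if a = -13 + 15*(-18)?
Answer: -219961/9327189 ≈ -0.023583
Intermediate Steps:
a = -283 (a = -13 - 270 = -283)
(a + 752)²/(-9327189) = (-283 + 752)²/(-9327189) = 469²*(-1/9327189) = 219961*(-1/9327189) = -219961/9327189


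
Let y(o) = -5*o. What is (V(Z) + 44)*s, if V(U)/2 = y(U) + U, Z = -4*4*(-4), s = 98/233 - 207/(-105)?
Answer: -9129276/8155 ≈ -1119.5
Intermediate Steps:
s = 19507/8155 (s = 98*(1/233) - 207*(-1/105) = 98/233 + 69/35 = 19507/8155 ≈ 2.3920)
Z = 64 (Z = -16*(-4) = 64)
V(U) = -8*U (V(U) = 2*(-5*U + U) = 2*(-4*U) = -8*U)
(V(Z) + 44)*s = (-8*64 + 44)*(19507/8155) = (-512 + 44)*(19507/8155) = -468*19507/8155 = -9129276/8155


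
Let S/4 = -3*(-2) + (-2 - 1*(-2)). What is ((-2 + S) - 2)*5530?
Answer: 110600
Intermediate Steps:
S = 24 (S = 4*(-3*(-2) + (-2 - 1*(-2))) = 4*(6 + (-2 + 2)) = 4*(6 + 0) = 4*6 = 24)
((-2 + S) - 2)*5530 = ((-2 + 24) - 2)*5530 = (22 - 2)*5530 = 20*5530 = 110600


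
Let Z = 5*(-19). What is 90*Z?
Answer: -8550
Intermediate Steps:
Z = -95
90*Z = 90*(-95) = -8550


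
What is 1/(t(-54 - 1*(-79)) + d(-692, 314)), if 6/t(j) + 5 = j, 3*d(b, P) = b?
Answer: -30/6911 ≈ -0.0043409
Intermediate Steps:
d(b, P) = b/3
t(j) = 6/(-5 + j)
1/(t(-54 - 1*(-79)) + d(-692, 314)) = 1/(6/(-5 + (-54 - 1*(-79))) + (⅓)*(-692)) = 1/(6/(-5 + (-54 + 79)) - 692/3) = 1/(6/(-5 + 25) - 692/3) = 1/(6/20 - 692/3) = 1/(6*(1/20) - 692/3) = 1/(3/10 - 692/3) = 1/(-6911/30) = -30/6911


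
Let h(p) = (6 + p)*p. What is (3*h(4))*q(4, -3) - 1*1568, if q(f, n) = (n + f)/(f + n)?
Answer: -1448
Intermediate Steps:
q(f, n) = 1 (q(f, n) = (f + n)/(f + n) = 1)
h(p) = p*(6 + p)
(3*h(4))*q(4, -3) - 1*1568 = (3*(4*(6 + 4)))*1 - 1*1568 = (3*(4*10))*1 - 1568 = (3*40)*1 - 1568 = 120*1 - 1568 = 120 - 1568 = -1448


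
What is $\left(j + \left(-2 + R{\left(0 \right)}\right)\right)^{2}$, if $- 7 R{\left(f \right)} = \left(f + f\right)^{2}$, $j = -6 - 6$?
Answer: $196$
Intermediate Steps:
$j = -12$
$R{\left(f \right)} = - \frac{4 f^{2}}{7}$ ($R{\left(f \right)} = - \frac{\left(f + f\right)^{2}}{7} = - \frac{\left(2 f\right)^{2}}{7} = - \frac{4 f^{2}}{7}$)
$\left(j + \left(-2 + R{\left(0 \right)}\right)\right)^{2} = \left(-12 - \left(2 + \frac{4 \cdot 0^{2}}{7}\right)\right)^{2} = \left(-12 - 2\right)^{2} = \left(-14\right)^{2} = 196$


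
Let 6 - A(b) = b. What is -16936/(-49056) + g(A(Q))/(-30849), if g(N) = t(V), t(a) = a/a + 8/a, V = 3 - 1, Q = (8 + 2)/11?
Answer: 6083/17628 ≈ 0.34508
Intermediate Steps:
Q = 10/11 (Q = 10*(1/11) = 10/11 ≈ 0.90909)
V = 2
A(b) = 6 - b
t(a) = 1 + 8/a
g(N) = 5 (g(N) = (8 + 2)/2 = (½)*10 = 5)
-16936/(-49056) + g(A(Q))/(-30849) = -16936/(-49056) + 5/(-30849) = -16936*(-1/49056) + 5*(-1/30849) = 29/84 - 5/30849 = 6083/17628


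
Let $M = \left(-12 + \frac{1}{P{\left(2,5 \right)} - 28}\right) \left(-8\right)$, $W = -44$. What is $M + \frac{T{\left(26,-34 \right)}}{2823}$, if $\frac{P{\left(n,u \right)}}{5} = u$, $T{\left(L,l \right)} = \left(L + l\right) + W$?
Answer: $\frac{92828}{941} \approx 98.648$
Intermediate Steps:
$T{\left(L,l \right)} = -44 + L + l$ ($T{\left(L,l \right)} = \left(L + l\right) - 44 = -44 + L + l$)
$P{\left(n,u \right)} = 5 u$
$M = \frac{296}{3}$ ($M = \left(-12 + \frac{1}{5 \cdot 5 - 28}\right) \left(-8\right) = \left(-12 + \frac{1}{25 - 28}\right) \left(-8\right) = \left(-12 + \frac{1}{-3}\right) \left(-8\right) = \left(-12 - \frac{1}{3}\right) \left(-8\right) = \left(- \frac{37}{3}\right) \left(-8\right) = \frac{296}{3} \approx 98.667$)
$M + \frac{T{\left(26,-34 \right)}}{2823} = \frac{296}{3} + \frac{-44 + 26 - 34}{2823} = \frac{296}{3} - \frac{52}{2823} = \frac{92828}{941}$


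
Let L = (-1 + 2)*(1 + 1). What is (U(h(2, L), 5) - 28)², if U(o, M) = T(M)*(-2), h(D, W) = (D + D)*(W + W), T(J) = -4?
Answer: 400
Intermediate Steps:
L = 2 (L = 1*2 = 2)
h(D, W) = 4*D*W (h(D, W) = (2*D)*(2*W) = 4*D*W)
U(o, M) = 8 (U(o, M) = -4*(-2) = 8)
(U(h(2, L), 5) - 28)² = (8 - 28)² = (-20)² = 400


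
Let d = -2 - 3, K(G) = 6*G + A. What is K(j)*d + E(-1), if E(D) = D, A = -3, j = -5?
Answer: 164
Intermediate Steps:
K(G) = -3 + 6*G (K(G) = 6*G - 3 = -3 + 6*G)
d = -5
K(j)*d + E(-1) = (-3 + 6*(-5))*(-5) - 1 = (-3 - 30)*(-5) - 1 = -33*(-5) - 1 = 165 - 1 = 164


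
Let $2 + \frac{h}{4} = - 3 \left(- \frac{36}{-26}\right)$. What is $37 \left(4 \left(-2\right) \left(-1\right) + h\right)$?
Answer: $- \frac{7992}{13} \approx -614.77$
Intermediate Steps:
$h = - \frac{320}{13}$ ($h = -8 + 4 \left(- 3 \left(- \frac{36}{-26}\right)\right) = -8 + 4 \left(- 3 \left(\left(-36\right) \left(- \frac{1}{26}\right)\right)\right) = -8 + 4 \left(\left(-3\right) \frac{18}{13}\right) = -8 + 4 \left(- \frac{54}{13}\right) = -8 - \frac{216}{13} = - \frac{320}{13} \approx -24.615$)
$37 \left(4 \left(-2\right) \left(-1\right) + h\right) = 37 \left(4 \left(-2\right) \left(-1\right) - \frac{320}{13}\right) = 37 \left(\left(-8\right) \left(-1\right) - \frac{320}{13}\right) = 37 \left(8 - \frac{320}{13}\right) = 37 \left(- \frac{216}{13}\right) = - \frac{7992}{13}$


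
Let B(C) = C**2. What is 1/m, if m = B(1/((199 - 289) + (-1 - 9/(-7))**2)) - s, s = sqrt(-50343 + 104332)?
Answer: -46610219236/20346197444173427343 - 376858201562896*sqrt(53989)/20346197444173427343 ≈ -0.0043038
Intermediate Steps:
s = sqrt(53989) ≈ 232.36
m = 2401/19412836 - sqrt(53989) (m = (1/((199 - 289) + (-1 - 9/(-7))**2))**2 - sqrt(53989) = (1/(-90 + (-1 - 9*(-1/7))**2))**2 - sqrt(53989) = (1/(-90 + (-1 + 9/7)**2))**2 - sqrt(53989) = (1/(-90 + (2/7)**2))**2 - sqrt(53989) = (1/(-90 + 4/49))**2 - sqrt(53989) = (1/(-4406/49))**2 - sqrt(53989) = (-49/4406)**2 - sqrt(53989) = 2401/19412836 - sqrt(53989) ≈ -232.36)
1/m = 1/(2401/19412836 - sqrt(53989))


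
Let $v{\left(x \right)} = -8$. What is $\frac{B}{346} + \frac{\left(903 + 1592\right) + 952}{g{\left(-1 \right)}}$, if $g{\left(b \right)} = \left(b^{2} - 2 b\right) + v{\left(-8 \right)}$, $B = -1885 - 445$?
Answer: $- \frac{602156}{865} \approx -696.13$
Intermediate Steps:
$B = -2330$
$g{\left(b \right)} = -8 + b^{2} - 2 b$ ($g{\left(b \right)} = \left(b^{2} - 2 b\right) - 8 = -8 + b^{2} - 2 b$)
$\frac{B}{346} + \frac{\left(903 + 1592\right) + 952}{g{\left(-1 \right)}} = - \frac{2330}{346} + \frac{\left(903 + 1592\right) + 952}{-8 + \left(-1\right)^{2} - -2} = \left(-2330\right) \frac{1}{346} + \frac{2495 + 952}{-8 + 1 + 2} = - \frac{1165}{173} + \frac{3447}{-5} = - \frac{1165}{173} + 3447 \left(- \frac{1}{5}\right) = - \frac{1165}{173} - \frac{3447}{5} = - \frac{602156}{865}$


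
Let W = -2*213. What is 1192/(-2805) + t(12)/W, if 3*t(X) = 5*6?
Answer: -29769/66385 ≈ -0.44843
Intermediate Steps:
t(X) = 10 (t(X) = (5*6)/3 = (1/3)*30 = 10)
W = -426
1192/(-2805) + t(12)/W = 1192/(-2805) + 10/(-426) = 1192*(-1/2805) + 10*(-1/426) = -1192/2805 - 5/213 = -29769/66385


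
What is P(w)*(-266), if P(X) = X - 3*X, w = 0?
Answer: 0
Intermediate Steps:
P(X) = -2*X
P(w)*(-266) = -2*0*(-266) = 0*(-266) = 0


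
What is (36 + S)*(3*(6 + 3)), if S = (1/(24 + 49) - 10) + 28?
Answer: 106461/73 ≈ 1458.4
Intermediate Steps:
S = 1315/73 (S = (1/73 - 10) + 28 = -729/73 + 28 = 1315/73 ≈ 18.014)
(36 + S)*(3*(6 + 3)) = (36 + 1315/73)*(3*(6 + 3)) = 3943*(3*9)/73 = (3943/73)*27 = 106461/73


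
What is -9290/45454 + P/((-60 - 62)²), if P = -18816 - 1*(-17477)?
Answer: -99567633/338268668 ≈ -0.29434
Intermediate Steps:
P = -1339 (P = -18816 + 17477 = -1339)
-9290/45454 + P/((-60 - 62)²) = -9290/45454 - 1339/(-60 - 62)² = -9290*1/45454 - 1339/((-122)²) = -4645/22727 - 1339/14884 = -99567633/338268668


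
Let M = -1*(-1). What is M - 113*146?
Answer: -16497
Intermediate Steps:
M = 1
M - 113*146 = 1 - 113*146 = 1 - 16498 = -16497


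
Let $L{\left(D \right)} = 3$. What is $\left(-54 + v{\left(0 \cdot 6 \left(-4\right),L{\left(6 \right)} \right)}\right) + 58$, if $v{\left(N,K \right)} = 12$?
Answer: $16$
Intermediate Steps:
$\left(-54 + v{\left(0 \cdot 6 \left(-4\right),L{\left(6 \right)} \right)}\right) + 58 = \left(-54 + 12\right) + 58 = -42 + 58 = 16$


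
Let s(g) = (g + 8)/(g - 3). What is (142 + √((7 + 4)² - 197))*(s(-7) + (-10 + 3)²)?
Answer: 34719/5 + 489*I*√19/5 ≈ 6943.8 + 426.3*I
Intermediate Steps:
s(g) = (8 + g)/(-3 + g)
(142 + √((7 + 4)² - 197))*(s(-7) + (-10 + 3)²) = (142 + √((7 + 4)² - 197))*((8 - 7)/(-3 - 7) + (-10 + 3)²) = (142 + √(11² - 197))*(1/(-10) + (-7)²) = (142 + √(121 - 197))*(-⅒*1 + 49) = (142 + √(-76))*(-⅒ + 49) = (142 + 2*I*√19)*(489/10) = 34719/5 + 489*I*√19/5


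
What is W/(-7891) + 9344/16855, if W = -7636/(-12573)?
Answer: 926922641012/1672244267265 ≈ 0.55430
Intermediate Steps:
W = 7636/12573 (W = -7636*(-1/12573) = 7636/12573 ≈ 0.60733)
W/(-7891) + 9344/16855 = (7636/12573)/(-7891) + 9344/16855 = (7636/12573)*(-1/7891) + 9344*(1/16855) = -7636/99213543 + 9344/16855 = 926922641012/1672244267265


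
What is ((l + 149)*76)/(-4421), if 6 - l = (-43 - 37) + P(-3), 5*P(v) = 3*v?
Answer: -89984/22105 ≈ -4.0708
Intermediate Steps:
P(v) = 3*v/5 (P(v) = (3*v)/5 = 3*v/5)
l = 439/5 (l = 6 - ((-43 - 37) + (3/5)*(-3)) = 6 - (-80 - 9/5) = 6 - 1*(-409/5) = 6 + 409/5 = 439/5 ≈ 87.800)
((l + 149)*76)/(-4421) = ((439/5 + 149)*76)/(-4421) = ((1184/5)*76)*(-1/4421) = (89984/5)*(-1/4421) = -89984/22105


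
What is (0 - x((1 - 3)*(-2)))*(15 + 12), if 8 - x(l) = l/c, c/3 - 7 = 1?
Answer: -423/2 ≈ -211.50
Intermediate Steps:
c = 24 (c = 21 + 3*1 = 21 + 3 = 24)
x(l) = 8 - l/24
(0 - x((1 - 3)*(-2)))*(15 + 12) = (0 - (8 - (1 - 3)*(-2)/24))*(15 + 12) = (0 - (8 - (-1)*(-2)/12))*27 = (0 - (8 - 1/24*4))*27 = (0 - (8 - ⅙))*27 = (0 - 1*47/6)*27 = (0 - 47/6)*27 = -47/6*27 = -423/2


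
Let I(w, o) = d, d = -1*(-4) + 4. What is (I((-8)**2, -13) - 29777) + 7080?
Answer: -22689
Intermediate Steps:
d = 8 (d = 4 + 4 = 8)
I(w, o) = 8
(I((-8)**2, -13) - 29777) + 7080 = (8 - 29777) + 7080 = -29769 + 7080 = -22689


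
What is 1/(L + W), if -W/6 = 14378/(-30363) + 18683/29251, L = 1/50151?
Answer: -14847172005021/14714112768031 ≈ -1.0090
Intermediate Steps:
L = 1/50151 ≈ 1.9940e-5
W = -293402102/296049371 (W = -6*(14378/(-30363) + 18683/29251) = -6*(14378*(-1/30363) + 18683*(1/29251)) = -6*(-14378/30363 + 18683/29251) = -6*146701051/888148113 = -293402102/296049371 ≈ -0.99106)
1/(L + W) = 1/(1/50151 - 293402102/296049371) = 1/(-14714112768031/14847172005021) = -14847172005021/14714112768031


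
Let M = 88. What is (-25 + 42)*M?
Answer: 1496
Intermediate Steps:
(-25 + 42)*M = (-25 + 42)*88 = 17*88 = 1496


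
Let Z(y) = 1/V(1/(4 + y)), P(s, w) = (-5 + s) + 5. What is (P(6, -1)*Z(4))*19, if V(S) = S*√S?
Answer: 1824*√2 ≈ 2579.5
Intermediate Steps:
V(S) = S^(3/2)
P(s, w) = s
Z(y) = (1/(4 + y))^(-3/2) (Z(y) = 1/((1/(4 + y))^(3/2)) = (1/(4 + y))^(-3/2))
(P(6, -1)*Z(4))*19 = (6/(1/(4 + 4))^(3/2))*19 = (6/(1/8)^(3/2))*19 = (6/8^(-3/2))*19 = (6*(16*√2))*19 = (96*√2)*19 = 1824*√2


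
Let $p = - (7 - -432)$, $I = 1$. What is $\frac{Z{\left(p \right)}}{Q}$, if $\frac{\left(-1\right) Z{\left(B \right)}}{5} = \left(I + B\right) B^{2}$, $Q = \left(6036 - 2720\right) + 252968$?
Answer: $\frac{70343165}{42714} \approx 1646.8$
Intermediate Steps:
$p = -439$ ($p = - (7 + 432) = \left(-1\right) 439 = -439$)
$Q = 256284$ ($Q = 3316 + 252968 = 256284$)
$Z{\left(B \right)} = - 5 B^{2} \left(1 + B\right)$ ($Z{\left(B \right)} = - 5 \left(1 + B\right) B^{2} = - 5 B^{2} \left(1 + B\right)$)
$\frac{Z{\left(p \right)}}{Q} = \frac{5 \left(-439\right)^{2} \left(-1 - -439\right)}{256284} = 5 \cdot 192721 \left(-1 + 439\right) \frac{1}{256284} = 5 \cdot 192721 \cdot 438 \cdot \frac{1}{256284} = 422058990 \cdot \frac{1}{256284} = \frac{70343165}{42714}$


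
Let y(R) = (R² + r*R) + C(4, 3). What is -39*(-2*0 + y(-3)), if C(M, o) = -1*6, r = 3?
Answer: 234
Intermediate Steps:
C(M, o) = -6
y(R) = -6 + R² + 3*R (y(R) = (R² + 3*R) - 6 = -6 + R² + 3*R)
-39*(-2*0 + y(-3)) = -39*(-2*0 + (-6 + (-3)² + 3*(-3))) = -39*(0 + (-6 + 9 - 9)) = -39*(0 - 6) = -39*(-6) = 234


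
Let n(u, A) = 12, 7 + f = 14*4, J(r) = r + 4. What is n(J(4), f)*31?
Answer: 372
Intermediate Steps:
J(r) = 4 + r
f = 49 (f = -7 + 14*4 = -7 + 56 = 49)
n(J(4), f)*31 = 12*31 = 372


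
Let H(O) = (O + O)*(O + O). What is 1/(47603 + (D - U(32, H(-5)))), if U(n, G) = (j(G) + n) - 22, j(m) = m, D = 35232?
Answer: 1/82725 ≈ 1.2088e-5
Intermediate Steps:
H(O) = 4*O² (H(O) = (2*O)*(2*O) = 4*O²)
U(n, G) = -22 + G + n (U(n, G) = (G + n) - 22 = -22 + G + n)
1/(47603 + (D - U(32, H(-5)))) = 1/(47603 + (35232 - (-22 + 4*(-5)² + 32))) = 1/(47603 + (35232 - (-22 + 4*25 + 32))) = 1/(47603 + (35232 - (-22 + 100 + 32))) = 1/(47603 + (35232 - 1*110)) = 1/(47603 + (35232 - 110)) = 1/(47603 + 35122) = 1/82725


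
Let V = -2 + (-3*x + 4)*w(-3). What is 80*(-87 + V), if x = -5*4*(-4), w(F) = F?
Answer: 49520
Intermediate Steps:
x = 80 (x = -20*(-4) = 80)
V = 706 (V = -2 + (-3*80 + 4)*(-3) = -2 + (-240 + 4)*(-3) = -2 - 236*(-3) = -2 + 708 = 706)
80*(-87 + V) = 80*(-87 + 706) = 80*619 = 49520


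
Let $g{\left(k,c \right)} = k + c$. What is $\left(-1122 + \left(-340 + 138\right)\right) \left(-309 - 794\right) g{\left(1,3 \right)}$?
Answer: $5841488$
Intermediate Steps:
$g{\left(k,c \right)} = c + k$
$\left(-1122 + \left(-340 + 138\right)\right) \left(-309 - 794\right) g{\left(1,3 \right)} = \left(-1122 + \left(-340 + 138\right)\right) \left(-309 - 794\right) \left(3 + 1\right) = \left(-1122 - 202\right) \left(-1103\right) 4 = \left(-1324\right) \left(-1103\right) 4 = 1460372 \cdot 4 = 5841488$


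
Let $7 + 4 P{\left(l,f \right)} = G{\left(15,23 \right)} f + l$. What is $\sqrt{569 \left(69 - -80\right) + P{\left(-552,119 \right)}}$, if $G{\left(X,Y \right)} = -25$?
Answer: $\frac{\sqrt{335590}}{2} \approx 289.65$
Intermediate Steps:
$P{\left(l,f \right)} = - \frac{7}{4} - \frac{25 f}{4} + \frac{l}{4}$ ($P{\left(l,f \right)} = - \frac{7}{4} + \frac{- 25 f + l}{4} = - \frac{7}{4} + \frac{l - 25 f}{4} = - \frac{7}{4} - \left(- \frac{l}{4} + \frac{25 f}{4}\right) = - \frac{7}{4} - \frac{25 f}{4} + \frac{l}{4}$)
$\sqrt{569 \left(69 - -80\right) + P{\left(-552,119 \right)}} = \sqrt{569 \left(69 - -80\right) - \frac{1767}{2}} = \sqrt{569 \left(69 + 80\right) - \frac{1767}{2}} = \sqrt{569 \cdot 149 - \frac{1767}{2}} = \sqrt{84781 - \frac{1767}{2}} = \sqrt{\frac{167795}{2}} = \frac{\sqrt{335590}}{2}$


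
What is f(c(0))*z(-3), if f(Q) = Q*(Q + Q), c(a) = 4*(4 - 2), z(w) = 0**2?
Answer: 0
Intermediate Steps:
z(w) = 0
c(a) = 8 (c(a) = 4*2 = 8)
f(Q) = 2*Q**2 (f(Q) = Q*(2*Q) = 2*Q**2)
f(c(0))*z(-3) = (2*8**2)*0 = (2*64)*0 = 128*0 = 0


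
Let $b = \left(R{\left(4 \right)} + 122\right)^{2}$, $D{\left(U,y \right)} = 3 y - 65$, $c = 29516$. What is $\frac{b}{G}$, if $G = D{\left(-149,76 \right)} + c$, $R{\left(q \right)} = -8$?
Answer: $\frac{4332}{9893} \approx 0.43789$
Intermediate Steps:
$D{\left(U,y \right)} = -65 + 3 y$
$G = 29679$ ($G = \left(-65 + 3 \cdot 76\right) + 29516 = \left(-65 + 228\right) + 29516 = 163 + 29516 = 29679$)
$b = 12996$ ($b = \left(-8 + 122\right)^{2} = 114^{2} = 12996$)
$\frac{b}{G} = \frac{12996}{29679} = 12996 \cdot \frac{1}{29679} = \frac{4332}{9893}$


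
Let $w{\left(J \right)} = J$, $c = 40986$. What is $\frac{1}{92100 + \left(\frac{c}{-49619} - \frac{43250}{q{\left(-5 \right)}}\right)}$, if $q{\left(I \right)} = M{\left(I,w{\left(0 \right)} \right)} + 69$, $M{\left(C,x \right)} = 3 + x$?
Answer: $\frac{1786284}{163442270029} \approx 1.0929 \cdot 10^{-5}$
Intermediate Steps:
$q{\left(I \right)} = 72$ ($q{\left(I \right)} = \left(3 + 0\right) + 69 = 3 + 69 = 72$)
$\frac{1}{92100 + \left(\frac{c}{-49619} - \frac{43250}{q{\left(-5 \right)}}\right)} = \frac{1}{92100 + \left(\frac{40986}{-49619} - \frac{43250}{72}\right)} = \frac{1}{92100 + \left(40986 \left(- \frac{1}{49619}\right) - \frac{21625}{36}\right)} = \frac{1}{92100 - \frac{1074486371}{1786284}} = \frac{1}{\frac{163442270029}{1786284}} = \frac{1786284}{163442270029}$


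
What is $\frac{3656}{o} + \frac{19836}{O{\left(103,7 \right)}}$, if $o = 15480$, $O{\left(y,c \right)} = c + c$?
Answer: $\frac{19194529}{13545} \approx 1417.1$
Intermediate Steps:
$O{\left(y,c \right)} = 2 c$
$\frac{3656}{o} + \frac{19836}{O{\left(103,7 \right)}} = \frac{3656}{15480} + \frac{19836}{2 \cdot 7} = 3656 \cdot \frac{1}{15480} + \frac{19836}{14} = \frac{457}{1935} + 19836 \cdot \frac{1}{14} = \frac{457}{1935} + \frac{9918}{7} = \frac{19194529}{13545}$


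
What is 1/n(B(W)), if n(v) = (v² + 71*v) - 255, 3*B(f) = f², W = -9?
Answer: 1/2391 ≈ 0.00041824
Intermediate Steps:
B(f) = f²/3
n(v) = -255 + v² + 71*v
1/n(B(W)) = 1/(-255 + ((⅓)*(-9)²)² + 71*((⅓)*(-9)²)) = 1/(-255 + ((⅓)*81)² + 71*((⅓)*81)) = 1/(-255 + 27² + 71*27) = 1/(-255 + 729 + 1917) = 1/2391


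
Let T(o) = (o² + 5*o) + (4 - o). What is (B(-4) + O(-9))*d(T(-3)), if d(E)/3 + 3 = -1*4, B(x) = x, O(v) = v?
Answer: 273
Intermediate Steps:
T(o) = 4 + o² + 4*o
d(E) = -21 (d(E) = -9 + 3*(-1*4) = -9 + 3*(-4) = -9 - 12 = -21)
(B(-4) + O(-9))*d(T(-3)) = (-4 - 9)*(-21) = -13*(-21) = 273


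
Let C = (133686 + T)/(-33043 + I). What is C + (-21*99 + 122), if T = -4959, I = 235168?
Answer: -131809966/67375 ≈ -1956.4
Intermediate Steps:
C = 42909/67375 (C = (133686 - 4959)/(-33043 + 235168) = 128727/202125 = 128727*(1/202125) = 42909/67375 ≈ 0.63687)
C + (-21*99 + 122) = 42909/67375 + (-21*99 + 122) = 42909/67375 + (-2079 + 122) = 42909/67375 - 1957 = -131809966/67375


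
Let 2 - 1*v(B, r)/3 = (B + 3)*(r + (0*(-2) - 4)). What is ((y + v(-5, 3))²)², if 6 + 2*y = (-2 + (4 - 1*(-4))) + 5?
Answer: 625/16 ≈ 39.063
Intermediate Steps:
y = 5/2 (y = -3 + ((-2 + (4 - 1*(-4))) + 5)/2 = -3 + ((-2 + (4 + 4)) + 5)/2 = -3 + ((-2 + 8) + 5)/2 = -3 + (6 + 5)/2 = -3 + (½)*11 = -3 + 11/2 = 5/2 ≈ 2.5000)
v(B, r) = 6 - 3*(-4 + r)*(3 + B) (v(B, r) = 6 - 3*(B + 3)*(r + (0*(-2) - 4)) = 6 - 3*(3 + B)*(r + (0 - 4)) = 6 - 3*(3 + B)*(r - 4) = 6 - 3*(3 + B)*(-4 + r) = 6 - 3*(-4 + r)*(3 + B))
((y + v(-5, 3))²)² = ((5/2 + (42 - 9*3 + 12*(-5) - 3*(-5)*3))²)² = ((5/2 + (42 - 27 - 60 + 45))²)² = ((5/2 + 0)²)² = ((5/2)²)² = (25/4)² = 625/16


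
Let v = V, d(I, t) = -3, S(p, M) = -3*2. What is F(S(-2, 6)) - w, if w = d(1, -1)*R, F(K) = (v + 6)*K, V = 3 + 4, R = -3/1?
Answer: -87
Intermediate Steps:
S(p, M) = -6
R = -3 (R = -3*1 = -3)
V = 7
v = 7
F(K) = 13*K (F(K) = (7 + 6)*K = 13*K)
w = 9 (w = -3*(-3) = 9)
F(S(-2, 6)) - w = 13*(-6) - 1*9 = -78 - 9 = -87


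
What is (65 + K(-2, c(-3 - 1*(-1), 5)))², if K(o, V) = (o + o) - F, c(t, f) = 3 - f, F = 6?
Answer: 3025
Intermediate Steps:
K(o, V) = -6 + 2*o (K(o, V) = (o + o) - 1*6 = 2*o - 6 = -6 + 2*o)
(65 + K(-2, c(-3 - 1*(-1), 5)))² = (65 + (-6 + 2*(-2)))² = (65 + (-6 - 4))² = (65 - 10)² = 55² = 3025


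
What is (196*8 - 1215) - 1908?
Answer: -1555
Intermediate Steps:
(196*8 - 1215) - 1908 = (1568 - 1215) - 1908 = 353 - 1908 = -1555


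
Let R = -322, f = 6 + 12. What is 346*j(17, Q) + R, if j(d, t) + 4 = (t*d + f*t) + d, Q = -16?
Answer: -189584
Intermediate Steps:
f = 18
j(d, t) = -4 + d + 18*t + d*t (j(d, t) = -4 + ((t*d + 18*t) + d) = -4 + ((d*t + 18*t) + d) = -4 + ((18*t + d*t) + d) = -4 + (d + 18*t + d*t) = -4 + d + 18*t + d*t)
346*j(17, Q) + R = 346*(-4 + 17 + 18*(-16) + 17*(-16)) - 322 = 346*(-4 + 17 - 288 - 272) - 322 = 346*(-547) - 322 = -189262 - 322 = -189584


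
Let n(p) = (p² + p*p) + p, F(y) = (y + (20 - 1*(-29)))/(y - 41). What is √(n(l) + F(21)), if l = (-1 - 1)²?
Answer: √130/2 ≈ 5.7009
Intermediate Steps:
F(y) = (49 + y)/(-41 + y) (F(y) = (y + (20 + 29))/(-41 + y) = (y + 49)/(-41 + y) = (49 + y)/(-41 + y))
l = 4 (l = (-2)² = 4)
n(p) = p + 2*p² (n(p) = (p² + p²) + p = 2*p² + p = p + 2*p²)
√(n(l) + F(21)) = √(4*(1 + 2*4) + (49 + 21)/(-41 + 21)) = √(4*(1 + 8) + 70/(-20)) = √(4*9 - 1/20*70) = √(36 - 7/2) = √(65/2) = √130/2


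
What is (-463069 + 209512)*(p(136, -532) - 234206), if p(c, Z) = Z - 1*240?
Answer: 59580316746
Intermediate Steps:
p(c, Z) = -240 + Z (p(c, Z) = Z - 240 = -240 + Z)
(-463069 + 209512)*(p(136, -532) - 234206) = (-463069 + 209512)*((-240 - 532) - 234206) = -253557*(-772 - 234206) = -253557*(-234978) = 59580316746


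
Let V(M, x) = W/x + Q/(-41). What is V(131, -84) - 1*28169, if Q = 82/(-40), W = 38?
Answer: -11831149/420 ≈ -28169.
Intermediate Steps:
Q = -41/20 (Q = 82*(-1/40) = -41/20 ≈ -2.0500)
V(M, x) = 1/20 + 38/x (V(M, x) = 38/x - 41/20/(-41) = 38/x - 41/20*(-1/41) = 38/x + 1/20 = 1/20 + 38/x)
V(131, -84) - 1*28169 = (1/20)*(760 - 84)/(-84) - 1*28169 = (1/20)*(-1/84)*676 - 28169 = -169/420 - 28169 = -11831149/420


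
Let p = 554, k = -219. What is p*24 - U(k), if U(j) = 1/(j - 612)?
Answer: 11048977/831 ≈ 13296.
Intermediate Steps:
U(j) = 1/(-612 + j)
p*24 - U(k) = 554*24 - 1/(-612 - 219) = 13296 - 1/(-831) = 13296 - 1*(-1/831) = 13296 + 1/831 = 11048977/831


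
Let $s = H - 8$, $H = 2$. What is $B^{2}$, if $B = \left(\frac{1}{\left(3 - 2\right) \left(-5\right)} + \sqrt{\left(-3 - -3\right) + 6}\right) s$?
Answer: $\frac{5436}{25} - \frac{72 \sqrt{6}}{5} \approx 182.17$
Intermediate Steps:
$s = -6$ ($s = 2 - 8 = -6$)
$B = \frac{6}{5} - 6 \sqrt{6}$ ($B = \left(\frac{1}{\left(3 - 2\right) \left(-5\right)} + \sqrt{\left(-3 - -3\right) + 6}\right) \left(-6\right) = \left(\frac{1}{1 \left(-5\right)} + \sqrt{\left(-3 + 3\right) + 6}\right) \left(-6\right) = \left(\frac{1}{-5} + \sqrt{0 + 6}\right) \left(-6\right) = \left(- \frac{1}{5} + \sqrt{6}\right) \left(-6\right) = \frac{6}{5} - 6 \sqrt{6} \approx -13.497$)
$B^{2} = \left(\frac{6}{5} - 6 \sqrt{6}\right)^{2}$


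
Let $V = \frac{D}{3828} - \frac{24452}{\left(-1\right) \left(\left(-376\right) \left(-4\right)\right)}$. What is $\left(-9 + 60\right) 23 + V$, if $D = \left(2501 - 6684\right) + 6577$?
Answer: $\frac{142719371}{119944} \approx 1189.9$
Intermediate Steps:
$D = 2394$ ($D = -4183 + 6577 = 2394$)
$V = \frac{2025059}{119944}$ ($V = \frac{2394}{3828} - \frac{24452}{\left(-1\right) \left(\left(-376\right) \left(-4\right)\right)} = 2394 \cdot \frac{1}{3828} - \frac{24452}{\left(-1\right) 1504} = \frac{399}{638} - \frac{24452}{-1504} = \frac{399}{638} - - \frac{6113}{376} = \frac{399}{638} + \frac{6113}{376} = \frac{2025059}{119944} \approx 16.883$)
$\left(-9 + 60\right) 23 + V = \left(-9 + 60\right) 23 + \frac{2025059}{119944} = 51 \cdot 23 + \frac{2025059}{119944} = 1173 + \frac{2025059}{119944} = \frac{142719371}{119944}$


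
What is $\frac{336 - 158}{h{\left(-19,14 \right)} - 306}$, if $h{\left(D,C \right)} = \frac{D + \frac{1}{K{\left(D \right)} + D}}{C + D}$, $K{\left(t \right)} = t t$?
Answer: $- \frac{304380}{516763} \approx -0.58901$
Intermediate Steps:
$K{\left(t \right)} = t^{2}$
$h{\left(D,C \right)} = \frac{D + \frac{1}{D + D^{2}}}{C + D}$ ($h{\left(D,C \right)} = \frac{D + \frac{1}{D^{2} + D}}{C + D} = \frac{D + \frac{1}{D + D^{2}}}{C + D}$)
$\frac{336 - 158}{h{\left(-19,14 \right)} - 306} = \frac{336 - 158}{\frac{1 + \left(-19\right)^{2} + \left(-19\right)^{3}}{\left(-19\right) \left(14 - 19 + \left(-19\right)^{2} + 14 \left(-19\right)\right)} - 306} = \frac{178}{- \frac{1 + 361 - 6859}{19 \left(14 - 19 + 361 - 266\right)} - 306} = \frac{178}{\left(- \frac{1}{19}\right) \frac{1}{90} \left(-6497\right) - 306} = \frac{178}{\frac{6497}{1710} - 306} = \frac{178}{- \frac{516763}{1710}} = 178 \left(- \frac{1710}{516763}\right) = - \frac{304380}{516763}$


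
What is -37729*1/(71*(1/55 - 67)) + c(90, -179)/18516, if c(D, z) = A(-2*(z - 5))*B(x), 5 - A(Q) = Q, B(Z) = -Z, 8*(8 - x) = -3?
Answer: 26145097517/3228746016 ≈ 8.0976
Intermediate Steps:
x = 67/8 (x = 8 - ⅛*(-3) = 8 + 3/8 = 67/8 ≈ 8.3750)
A(Q) = 5 - Q
c(D, z) = 335/8 - 67*z/4 (c(D, z) = (5 - (-2)*(z - 5))*(-1*67/8) = (5 - (-2)*(-5 + z))*(-67/8) = (5 - (10 - 2*z))*(-67/8) = (5 + (-10 + 2*z))*(-67/8) = (-5 + 2*z)*(-67/8) = 335/8 - 67*z/4)
-37729*1/(71*(1/55 - 67)) + c(90, -179)/18516 = -37729*1/(71*(1/55 - 67)) + (335/8 - 67/4*(-179))/18516 = -37729*1/(71*(1/55 - 67)) + (335/8 + 11993/4)*(1/18516) = -37729/((-3684/55*71)) + (24321/8)*(1/18516) = -37729/(-261564/55) + 8107/49376 = -37729*(-55/261564) + 8107/49376 = 2075095/261564 + 8107/49376 = 26145097517/3228746016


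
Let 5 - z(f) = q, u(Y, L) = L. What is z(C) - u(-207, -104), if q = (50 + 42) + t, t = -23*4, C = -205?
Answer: 109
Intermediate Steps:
t = -92
q = 0 (q = (50 + 42) - 92 = 92 - 92 = 0)
z(f) = 5 (z(f) = 5 - 1*0 = 5 + 0 = 5)
z(C) - u(-207, -104) = 5 - 1*(-104) = 5 + 104 = 109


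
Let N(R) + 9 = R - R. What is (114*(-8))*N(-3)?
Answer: 8208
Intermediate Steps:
N(R) = -9 (N(R) = -9 + (R - R) = -9 + 0 = -9)
(114*(-8))*N(-3) = (114*(-8))*(-9) = -912*(-9) = 8208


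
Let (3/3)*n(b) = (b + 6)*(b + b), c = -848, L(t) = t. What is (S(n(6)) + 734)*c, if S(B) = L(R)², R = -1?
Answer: -623280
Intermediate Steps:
n(b) = 2*b*(6 + b) (n(b) = (b + 6)*(b + b) = (6 + b)*(2*b) = 2*b*(6 + b))
S(B) = 1 (S(B) = (-1)² = 1)
(S(n(6)) + 734)*c = (1 + 734)*(-848) = 735*(-848) = -623280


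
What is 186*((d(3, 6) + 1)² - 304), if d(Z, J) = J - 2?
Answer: -51894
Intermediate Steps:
d(Z, J) = -2 + J
186*((d(3, 6) + 1)² - 304) = 186*(((-2 + 6) + 1)² - 304) = 186*((4 + 1)² - 304) = 186*(5² - 304) = 186*(25 - 304) = 186*(-279) = -51894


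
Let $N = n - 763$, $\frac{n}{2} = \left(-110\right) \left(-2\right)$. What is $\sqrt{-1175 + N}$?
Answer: $i \sqrt{1498} \approx 38.704 i$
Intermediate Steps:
$n = 440$ ($n = 2 \left(\left(-110\right) \left(-2\right)\right) = 2 \cdot 220 = 440$)
$N = -323$ ($N = 440 - 763 = -323$)
$\sqrt{-1175 + N} = \sqrt{-1175 - 323} = \sqrt{-1498} = i \sqrt{1498}$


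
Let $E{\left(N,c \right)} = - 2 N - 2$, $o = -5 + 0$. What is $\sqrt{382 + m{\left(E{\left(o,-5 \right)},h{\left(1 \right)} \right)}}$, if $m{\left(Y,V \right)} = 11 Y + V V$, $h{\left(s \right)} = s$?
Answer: $\sqrt{471} \approx 21.703$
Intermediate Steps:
$o = -5$
$E{\left(N,c \right)} = -2 - 2 N$
$m{\left(Y,V \right)} = V^{2} + 11 Y$ ($m{\left(Y,V \right)} = 11 Y + V^{2} = V^{2} + 11 Y$)
$\sqrt{382 + m{\left(E{\left(o,-5 \right)},h{\left(1 \right)} \right)}} = \sqrt{382 + \left(1^{2} + 11 \left(-2 - -10\right)\right)} = \sqrt{382 + \left(1 + 11 \left(-2 + 10\right)\right)} = \sqrt{382 + \left(1 + 11 \cdot 8\right)} = \sqrt{382 + \left(1 + 88\right)} = \sqrt{382 + 89} = \sqrt{471}$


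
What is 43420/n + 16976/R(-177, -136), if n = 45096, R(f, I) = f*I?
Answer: 6287347/3769274 ≈ 1.6681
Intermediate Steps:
R(f, I) = I*f
43420/n + 16976/R(-177, -136) = 43420/45096 + 16976/((-136*(-177))) = 43420*(1/45096) + 16976/24072 = 10855/11274 + 16976*(1/24072) = 10855/11274 + 2122/3009 = 6287347/3769274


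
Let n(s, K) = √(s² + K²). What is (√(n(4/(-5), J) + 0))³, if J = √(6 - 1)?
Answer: √5*141^(¾)/25 ≈ 3.6598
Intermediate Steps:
J = √5 ≈ 2.2361
n(s, K) = √(K² + s²)
(√(n(4/(-5), J) + 0))³ = (√(√((√5)² + (4/(-5))²) + 0))³ = (√(√(5 + (4*(-⅕))²) + 0))³ = (√(√(5 + (-⅘)²) + 0))³ = (√(√(5 + 16/25) + 0))³ = (√(√(141/25) + 0))³ = (√(√141/5 + 0))³ = (√(√141/5))³ = (√5*141^(¼)/5)³ = √5*141^(¾)/25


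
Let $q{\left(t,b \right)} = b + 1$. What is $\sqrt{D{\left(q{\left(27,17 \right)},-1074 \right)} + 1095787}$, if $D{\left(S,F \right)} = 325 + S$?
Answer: $7 \sqrt{22370} \approx 1047.0$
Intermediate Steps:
$q{\left(t,b \right)} = 1 + b$
$\sqrt{D{\left(q{\left(27,17 \right)},-1074 \right)} + 1095787} = \sqrt{\left(325 + \left(1 + 17\right)\right) + 1095787} = \sqrt{\left(325 + 18\right) + 1095787} = \sqrt{343 + 1095787} = \sqrt{1096130} = 7 \sqrt{22370}$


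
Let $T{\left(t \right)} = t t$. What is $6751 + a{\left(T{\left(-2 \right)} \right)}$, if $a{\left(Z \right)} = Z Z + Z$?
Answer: $6771$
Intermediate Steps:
$T{\left(t \right)} = t^{2}$
$a{\left(Z \right)} = Z + Z^{2}$ ($a{\left(Z \right)} = Z^{2} + Z = Z + Z^{2}$)
$6751 + a{\left(T{\left(-2 \right)} \right)} = 6751 + \left(-2\right)^{2} \left(1 + \left(-2\right)^{2}\right) = 6751 + 4 \left(1 + 4\right) = 6751 + 4 \cdot 5 = 6751 + 20 = 6771$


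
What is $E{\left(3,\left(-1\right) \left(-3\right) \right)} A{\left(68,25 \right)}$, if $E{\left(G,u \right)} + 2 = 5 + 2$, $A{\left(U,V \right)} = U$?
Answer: $340$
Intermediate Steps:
$E{\left(G,u \right)} = 5$ ($E{\left(G,u \right)} = -2 + \left(5 + 2\right) = -2 + 7 = 5$)
$E{\left(3,\left(-1\right) \left(-3\right) \right)} A{\left(68,25 \right)} = 5 \cdot 68 = 340$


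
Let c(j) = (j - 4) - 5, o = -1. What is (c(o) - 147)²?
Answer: 24649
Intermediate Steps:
c(j) = -9 + j (c(j) = (-4 + j) - 5 = -9 + j)
(c(o) - 147)² = ((-9 - 1) - 147)² = (-10 - 147)² = (-157)² = 24649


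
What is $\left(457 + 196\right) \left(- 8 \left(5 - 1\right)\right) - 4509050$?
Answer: $-4529946$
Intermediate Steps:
$\left(457 + 196\right) \left(- 8 \left(5 - 1\right)\right) - 4509050 = 653 \left(\left(-8\right) 4\right) - 4509050 = 653 \left(-32\right) - 4509050 = -20896 - 4509050 = -4529946$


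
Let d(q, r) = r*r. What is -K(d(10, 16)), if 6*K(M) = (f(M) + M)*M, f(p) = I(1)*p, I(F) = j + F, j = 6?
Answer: -262144/3 ≈ -87381.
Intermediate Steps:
I(F) = 6 + F
f(p) = 7*p (f(p) = (6 + 1)*p = 7*p)
d(q, r) = r**2
K(M) = 4*M**2/3 (K(M) = ((7*M + M)*M)/6 = ((8*M)*M)/6 = (8*M**2)/6 = 4*M**2/3)
-K(d(10, 16)) = -4*(16**2)**2/3 = -4*256**2/3 = -4*65536/3 = -1*262144/3 = -262144/3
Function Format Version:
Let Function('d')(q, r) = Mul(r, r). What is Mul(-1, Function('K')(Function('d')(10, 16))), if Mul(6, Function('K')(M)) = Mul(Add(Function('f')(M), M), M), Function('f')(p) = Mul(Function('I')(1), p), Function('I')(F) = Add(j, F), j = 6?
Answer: Rational(-262144, 3) ≈ -87381.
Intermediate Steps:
Function('I')(F) = Add(6, F)
Function('f')(p) = Mul(7, p) (Function('f')(p) = Mul(Add(6, 1), p) = Mul(7, p))
Function('d')(q, r) = Pow(r, 2)
Function('K')(M) = Mul(Rational(4, 3), Pow(M, 2)) (Function('K')(M) = Mul(Rational(1, 6), Mul(Add(Mul(7, M), M), M)) = Mul(Rational(1, 6), Mul(Mul(8, M), M)) = Mul(Rational(1, 6), Mul(8, Pow(M, 2))) = Mul(Rational(4, 3), Pow(M, 2)))
Mul(-1, Function('K')(Function('d')(10, 16))) = Mul(-1, Mul(Rational(4, 3), Pow(Pow(16, 2), 2))) = Mul(-1, Mul(Rational(4, 3), Pow(256, 2))) = Mul(-1, Mul(Rational(4, 3), 65536)) = Mul(-1, Rational(262144, 3)) = Rational(-262144, 3)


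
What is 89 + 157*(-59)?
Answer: -9174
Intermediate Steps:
89 + 157*(-59) = 89 - 9263 = -9174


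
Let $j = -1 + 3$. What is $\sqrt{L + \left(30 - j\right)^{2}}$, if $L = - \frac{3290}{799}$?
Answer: $\frac{\sqrt{225386}}{17} \approx 27.926$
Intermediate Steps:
$L = - \frac{70}{17}$ ($L = \left(-3290\right) \frac{1}{799} = - \frac{70}{17} \approx -4.1176$)
$j = 2$
$\sqrt{L + \left(30 - j\right)^{2}} = \sqrt{- \frac{70}{17} + \left(30 - 2\right)^{2}} = \sqrt{- \frac{70}{17} + 28^{2}} = \sqrt{- \frac{70}{17} + 784} = \sqrt{\frac{13258}{17}} = \frac{\sqrt{225386}}{17}$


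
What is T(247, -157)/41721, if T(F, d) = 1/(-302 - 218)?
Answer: -1/21694920 ≈ -4.6094e-8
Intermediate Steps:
T(F, d) = -1/520 (T(F, d) = 1/(-520) = -1/520)
T(247, -157)/41721 = -1/520/41721 = -1/520*1/41721 = -1/21694920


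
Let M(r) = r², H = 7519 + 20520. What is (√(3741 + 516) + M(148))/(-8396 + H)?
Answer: 21904/19643 + 3*√473/19643 ≈ 1.1184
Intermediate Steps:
H = 28039
(√(3741 + 516) + M(148))/(-8396 + H) = (√(3741 + 516) + 148²)/(-8396 + 28039) = (√4257 + 21904)/19643 = (3*√473 + 21904)*(1/19643) = (21904 + 3*√473)*(1/19643) = 21904/19643 + 3*√473/19643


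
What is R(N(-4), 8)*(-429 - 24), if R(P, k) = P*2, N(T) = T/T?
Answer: -906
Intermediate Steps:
N(T) = 1
R(P, k) = 2*P
R(N(-4), 8)*(-429 - 24) = (2*1)*(-429 - 24) = 2*(-453) = -906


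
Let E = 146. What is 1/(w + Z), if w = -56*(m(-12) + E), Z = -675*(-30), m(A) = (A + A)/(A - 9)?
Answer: 1/12010 ≈ 8.3264e-5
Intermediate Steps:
m(A) = 2*A/(-9 + A) (m(A) = (2*A)/(-9 + A) = 2*A/(-9 + A))
Z = 20250
w = -8240 (w = -56*(2*(-12)/(-9 - 12) + 146) = -56*(2*(-12)/(-21) + 146) = -56*(2*(-12)*(-1/21) + 146) = -56*(8/7 + 146) = -56*1030/7 = -8240)
1/(w + Z) = 1/(-8240 + 20250) = 1/12010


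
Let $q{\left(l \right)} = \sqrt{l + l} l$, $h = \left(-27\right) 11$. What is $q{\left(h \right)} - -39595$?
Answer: $39595 - 891 i \sqrt{66} \approx 39595.0 - 7238.5 i$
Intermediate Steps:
$h = -297$
$q{\left(l \right)} = \sqrt{2} l^{\frac{3}{2}}$ ($q{\left(l \right)} = \sqrt{2 l} l = \sqrt{2} \sqrt{l} l = \sqrt{2} l^{\frac{3}{2}}$)
$q{\left(h \right)} - -39595 = \sqrt{2} \left(-297\right)^{\frac{3}{2}} - -39595 = \sqrt{2} \left(- 891 i \sqrt{33}\right) + 39595 = - 891 i \sqrt{66} + 39595 = 39595 - 891 i \sqrt{66}$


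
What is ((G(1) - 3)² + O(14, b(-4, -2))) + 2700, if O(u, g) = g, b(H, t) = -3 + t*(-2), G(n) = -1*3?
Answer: 2737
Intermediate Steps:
G(n) = -3
b(H, t) = -3 - 2*t
((G(1) - 3)² + O(14, b(-4, -2))) + 2700 = ((-3 - 3)² + (-3 - 2*(-2))) + 2700 = ((-6)² + (-3 + 4)) + 2700 = (36 + 1) + 2700 = 37 + 2700 = 2737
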